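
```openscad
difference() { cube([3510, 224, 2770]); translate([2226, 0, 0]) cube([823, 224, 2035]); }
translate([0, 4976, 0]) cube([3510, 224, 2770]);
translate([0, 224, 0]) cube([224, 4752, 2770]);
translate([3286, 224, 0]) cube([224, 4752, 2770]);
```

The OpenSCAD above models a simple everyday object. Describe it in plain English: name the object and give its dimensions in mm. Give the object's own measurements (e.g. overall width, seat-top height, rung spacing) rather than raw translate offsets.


A single room: four walls, each 2770 mm tall and 224 mm thick, enclosing an outside footprint 3510×5200 mm (x × y), no floor or roof. The front and back walls (−y and +y sides) run the full x-width; the side walls fit between their inner faces. A door opening 823 mm wide and 2035 mm tall is cut through the front wall from the floor up, its −x edge 2226 mm from the wall's −x end.


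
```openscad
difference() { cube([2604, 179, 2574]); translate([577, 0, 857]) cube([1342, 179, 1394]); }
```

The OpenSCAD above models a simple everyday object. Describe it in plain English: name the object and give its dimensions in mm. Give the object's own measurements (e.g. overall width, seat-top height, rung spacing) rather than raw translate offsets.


A wall 2604 mm long (x), 179 mm thick (y), 2574 mm tall, with a rectangular window opening cut through it. The opening is 1342 mm wide and 1394 mm tall; its sill is at z = 857 mm and its near (−x) edge is 577 mm from the wall's −x end. The opening passes through the full wall thickness.


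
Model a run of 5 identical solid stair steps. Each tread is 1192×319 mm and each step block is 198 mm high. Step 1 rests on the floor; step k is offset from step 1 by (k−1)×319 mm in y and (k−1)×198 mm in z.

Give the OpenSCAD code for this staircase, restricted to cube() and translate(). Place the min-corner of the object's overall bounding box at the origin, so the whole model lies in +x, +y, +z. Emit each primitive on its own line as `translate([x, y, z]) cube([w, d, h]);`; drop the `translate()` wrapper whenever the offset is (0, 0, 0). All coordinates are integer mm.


cube([1192, 319, 198]);
translate([0, 319, 198]) cube([1192, 319, 198]);
translate([0, 638, 396]) cube([1192, 319, 198]);
translate([0, 957, 594]) cube([1192, 319, 198]);
translate([0, 1276, 792]) cube([1192, 319, 198]);


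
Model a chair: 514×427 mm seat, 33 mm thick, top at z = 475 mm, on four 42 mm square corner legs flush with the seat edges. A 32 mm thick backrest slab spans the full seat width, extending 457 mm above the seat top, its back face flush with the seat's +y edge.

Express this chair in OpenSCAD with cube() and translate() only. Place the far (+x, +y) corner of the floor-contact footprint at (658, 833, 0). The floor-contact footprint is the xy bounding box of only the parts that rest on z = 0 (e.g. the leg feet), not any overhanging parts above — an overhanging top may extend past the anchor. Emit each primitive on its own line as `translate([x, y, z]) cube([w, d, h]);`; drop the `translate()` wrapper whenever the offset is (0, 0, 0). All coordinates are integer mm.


// leg_h = 475 - 33 = 442
translate([144, 406, 442]) cube([514, 427, 33]);
translate([144, 406, 0]) cube([42, 42, 442]);
translate([616, 406, 0]) cube([42, 42, 442]);
translate([144, 791, 0]) cube([42, 42, 442]);
translate([616, 791, 0]) cube([42, 42, 442]);
translate([144, 801, 475]) cube([514, 32, 457]);


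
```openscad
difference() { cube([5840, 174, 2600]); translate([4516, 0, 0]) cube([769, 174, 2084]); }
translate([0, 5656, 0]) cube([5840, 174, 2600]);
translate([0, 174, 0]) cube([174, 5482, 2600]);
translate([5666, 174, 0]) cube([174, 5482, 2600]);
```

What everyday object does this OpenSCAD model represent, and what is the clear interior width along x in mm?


A single room. The interior width is 5492 mm.

Four walls enclosing a rectangle with a door in the front wall — a room. Outside width 5840 minus two 174 mm walls gives 5492 mm.


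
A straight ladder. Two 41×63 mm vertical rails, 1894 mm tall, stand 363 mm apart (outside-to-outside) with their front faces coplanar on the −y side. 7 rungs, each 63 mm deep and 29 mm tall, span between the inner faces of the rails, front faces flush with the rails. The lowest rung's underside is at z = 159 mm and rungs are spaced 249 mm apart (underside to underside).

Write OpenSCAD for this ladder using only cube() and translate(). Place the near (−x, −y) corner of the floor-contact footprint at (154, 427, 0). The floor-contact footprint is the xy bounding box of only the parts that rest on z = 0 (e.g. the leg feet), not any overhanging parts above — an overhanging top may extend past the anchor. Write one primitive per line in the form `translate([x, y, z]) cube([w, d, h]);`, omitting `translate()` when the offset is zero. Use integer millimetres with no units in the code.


// rung span = 363 - 2*41 = 281
// rung[k] z = 159 + k*249
translate([154, 427, 0]) cube([41, 63, 1894]);
translate([476, 427, 0]) cube([41, 63, 1894]);
translate([195, 427, 159]) cube([281, 63, 29]);
translate([195, 427, 408]) cube([281, 63, 29]);
translate([195, 427, 657]) cube([281, 63, 29]);
translate([195, 427, 906]) cube([281, 63, 29]);
translate([195, 427, 1155]) cube([281, 63, 29]);
translate([195, 427, 1404]) cube([281, 63, 29]);
translate([195, 427, 1653]) cube([281, 63, 29]);


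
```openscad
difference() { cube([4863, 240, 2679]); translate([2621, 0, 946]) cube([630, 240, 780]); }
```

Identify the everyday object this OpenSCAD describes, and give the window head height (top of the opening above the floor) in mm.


A wall with a window opening. The window head height is 1726 mm.

A wall with a rectangular opening subtracted — a window. Sill at z = 946, opening 780 mm tall, so the head is at 946 + 780 = 1726 mm.


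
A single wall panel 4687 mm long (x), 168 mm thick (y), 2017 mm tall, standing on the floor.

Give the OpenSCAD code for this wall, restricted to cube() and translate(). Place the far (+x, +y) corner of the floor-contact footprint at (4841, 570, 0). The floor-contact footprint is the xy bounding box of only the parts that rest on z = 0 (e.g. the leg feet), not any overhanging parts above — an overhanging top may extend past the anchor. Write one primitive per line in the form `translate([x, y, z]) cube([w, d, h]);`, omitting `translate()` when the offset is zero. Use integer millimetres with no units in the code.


translate([154, 402, 0]) cube([4687, 168, 2017]);


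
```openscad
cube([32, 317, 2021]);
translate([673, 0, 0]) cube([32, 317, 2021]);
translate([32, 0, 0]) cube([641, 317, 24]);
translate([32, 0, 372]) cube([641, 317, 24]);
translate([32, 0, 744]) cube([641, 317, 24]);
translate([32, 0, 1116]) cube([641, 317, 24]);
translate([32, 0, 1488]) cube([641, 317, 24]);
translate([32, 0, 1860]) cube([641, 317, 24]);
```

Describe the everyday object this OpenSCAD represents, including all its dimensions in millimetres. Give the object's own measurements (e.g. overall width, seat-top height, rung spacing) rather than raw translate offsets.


An open bookshelf. Two side panels, each 32 mm thick, 317 mm deep and 2021 mm tall, stand 705 mm apart (outside-to-outside). Between them sit 6 shelves, each 24 mm thick and 317 mm deep, spanning the full gap between the sides. The bottom shelf rests on the floor (its underside at z = 0) and the clear gap between one shelf's top and the next shelf's underside is 348 mm.


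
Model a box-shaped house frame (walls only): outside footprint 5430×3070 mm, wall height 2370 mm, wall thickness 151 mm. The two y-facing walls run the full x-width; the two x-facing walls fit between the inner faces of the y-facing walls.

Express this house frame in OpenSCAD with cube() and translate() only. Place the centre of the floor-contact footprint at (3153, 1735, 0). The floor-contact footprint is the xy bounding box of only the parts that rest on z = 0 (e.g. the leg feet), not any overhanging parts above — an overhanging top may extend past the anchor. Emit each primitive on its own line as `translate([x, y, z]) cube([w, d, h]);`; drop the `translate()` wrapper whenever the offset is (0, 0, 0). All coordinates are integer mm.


translate([438, 200, 0]) cube([5430, 151, 2370]);
translate([438, 3119, 0]) cube([5430, 151, 2370]);
translate([438, 351, 0]) cube([151, 2768, 2370]);
translate([5717, 351, 0]) cube([151, 2768, 2370]);


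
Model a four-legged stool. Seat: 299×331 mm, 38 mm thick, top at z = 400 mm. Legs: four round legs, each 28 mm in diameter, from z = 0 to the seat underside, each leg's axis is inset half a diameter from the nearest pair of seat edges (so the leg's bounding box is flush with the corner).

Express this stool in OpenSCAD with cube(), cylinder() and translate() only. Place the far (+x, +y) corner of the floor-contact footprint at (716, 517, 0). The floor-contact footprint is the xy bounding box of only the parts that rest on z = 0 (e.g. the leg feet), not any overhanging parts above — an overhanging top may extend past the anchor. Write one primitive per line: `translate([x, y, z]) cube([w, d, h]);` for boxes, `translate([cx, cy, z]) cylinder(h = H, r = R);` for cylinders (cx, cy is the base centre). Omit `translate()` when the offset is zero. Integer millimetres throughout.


translate([417, 186, 362]) cube([299, 331, 38]);
translate([431, 200, 0]) cylinder(h = 362, r = 14);
translate([702, 200, 0]) cylinder(h = 362, r = 14);
translate([431, 503, 0]) cylinder(h = 362, r = 14);
translate([702, 503, 0]) cylinder(h = 362, r = 14);


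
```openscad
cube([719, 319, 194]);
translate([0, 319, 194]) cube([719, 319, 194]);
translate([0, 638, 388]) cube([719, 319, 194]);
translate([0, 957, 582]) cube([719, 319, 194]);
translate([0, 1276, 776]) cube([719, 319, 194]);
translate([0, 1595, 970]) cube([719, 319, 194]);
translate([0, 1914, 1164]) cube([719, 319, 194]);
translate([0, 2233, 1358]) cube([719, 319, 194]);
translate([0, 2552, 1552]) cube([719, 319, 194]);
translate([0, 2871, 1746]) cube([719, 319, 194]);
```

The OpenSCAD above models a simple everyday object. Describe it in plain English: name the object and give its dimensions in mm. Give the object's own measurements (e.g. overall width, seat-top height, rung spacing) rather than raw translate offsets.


A straight staircase of 10 solid steps. Each step is 719 mm wide (x), 319 mm deep (y, the going) and 194 mm tall (the rise). The first step rests on the floor; each subsequent step sits one going further in +y and one rise higher in +z, directly behind and above the previous step with no overlap.


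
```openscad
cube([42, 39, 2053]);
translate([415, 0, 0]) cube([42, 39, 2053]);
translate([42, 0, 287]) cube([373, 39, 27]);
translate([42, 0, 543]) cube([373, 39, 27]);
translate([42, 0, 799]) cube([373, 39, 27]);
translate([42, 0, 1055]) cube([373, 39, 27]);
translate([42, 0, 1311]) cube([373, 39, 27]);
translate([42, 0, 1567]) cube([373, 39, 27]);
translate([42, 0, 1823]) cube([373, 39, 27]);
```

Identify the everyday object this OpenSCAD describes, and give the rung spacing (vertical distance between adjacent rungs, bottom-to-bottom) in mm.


A ladder. The rung spacing is 256 mm.

Two tall 42×39 posts with 7 short bars between them — a ladder. Adjacent rungs sit at z = 287 and z = 543, so the spacing is 543 − 287 = 256 mm.


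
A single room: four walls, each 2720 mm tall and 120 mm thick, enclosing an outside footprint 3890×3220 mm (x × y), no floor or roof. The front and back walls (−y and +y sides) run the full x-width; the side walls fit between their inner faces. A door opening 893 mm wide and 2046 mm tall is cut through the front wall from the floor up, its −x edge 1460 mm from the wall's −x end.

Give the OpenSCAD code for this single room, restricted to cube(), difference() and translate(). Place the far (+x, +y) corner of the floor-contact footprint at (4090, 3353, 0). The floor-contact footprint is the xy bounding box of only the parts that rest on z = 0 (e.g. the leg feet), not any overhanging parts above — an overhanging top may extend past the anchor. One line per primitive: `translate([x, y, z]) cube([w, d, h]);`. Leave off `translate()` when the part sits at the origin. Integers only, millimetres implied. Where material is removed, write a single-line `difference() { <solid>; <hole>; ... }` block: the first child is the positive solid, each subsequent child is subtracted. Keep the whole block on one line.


difference() { translate([200, 133, 0]) cube([3890, 120, 2720]); translate([1660, 133, 0]) cube([893, 120, 2046]); }
translate([200, 3233, 0]) cube([3890, 120, 2720]);
translate([200, 253, 0]) cube([120, 2980, 2720]);
translate([3970, 253, 0]) cube([120, 2980, 2720]);


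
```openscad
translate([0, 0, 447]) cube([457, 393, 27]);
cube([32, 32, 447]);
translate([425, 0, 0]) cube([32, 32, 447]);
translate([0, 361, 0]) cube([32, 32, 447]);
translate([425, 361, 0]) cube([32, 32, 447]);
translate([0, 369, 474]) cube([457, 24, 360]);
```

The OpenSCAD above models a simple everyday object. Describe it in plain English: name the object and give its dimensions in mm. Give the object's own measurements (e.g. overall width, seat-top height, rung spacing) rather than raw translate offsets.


A chair. The seat is a 457×393×27 mm slab with its top at z = 474 mm, on four 32×32 mm corner legs (flush with the seat edges, standing on z = 0). A flat backrest 24 mm thick, 360 mm tall, spans the full seat width and rises from the seat top along its +y edge, rear face flush with the rear of the seat.


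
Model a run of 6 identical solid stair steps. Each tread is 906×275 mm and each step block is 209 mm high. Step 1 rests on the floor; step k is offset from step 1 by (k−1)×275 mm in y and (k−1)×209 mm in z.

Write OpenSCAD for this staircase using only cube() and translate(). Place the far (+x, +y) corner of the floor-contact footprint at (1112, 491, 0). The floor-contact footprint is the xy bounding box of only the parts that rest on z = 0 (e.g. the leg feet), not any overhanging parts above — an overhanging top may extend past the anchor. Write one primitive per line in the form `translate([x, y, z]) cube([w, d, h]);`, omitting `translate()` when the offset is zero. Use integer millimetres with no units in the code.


translate([206, 216, 0]) cube([906, 275, 209]);
translate([206, 491, 209]) cube([906, 275, 209]);
translate([206, 766, 418]) cube([906, 275, 209]);
translate([206, 1041, 627]) cube([906, 275, 209]);
translate([206, 1316, 836]) cube([906, 275, 209]);
translate([206, 1591, 1045]) cube([906, 275, 209]);


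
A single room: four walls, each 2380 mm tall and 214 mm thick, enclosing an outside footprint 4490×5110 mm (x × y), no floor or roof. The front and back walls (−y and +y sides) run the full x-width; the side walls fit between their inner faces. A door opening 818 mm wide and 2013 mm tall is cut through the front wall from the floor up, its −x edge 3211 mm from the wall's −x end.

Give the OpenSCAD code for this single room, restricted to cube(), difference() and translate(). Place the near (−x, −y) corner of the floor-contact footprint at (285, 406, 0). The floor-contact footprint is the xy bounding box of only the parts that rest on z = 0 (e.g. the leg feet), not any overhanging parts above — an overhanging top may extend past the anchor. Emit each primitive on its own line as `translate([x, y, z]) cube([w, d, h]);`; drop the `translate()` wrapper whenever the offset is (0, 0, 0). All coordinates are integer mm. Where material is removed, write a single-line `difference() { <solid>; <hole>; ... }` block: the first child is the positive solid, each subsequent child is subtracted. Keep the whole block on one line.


difference() { translate([285, 406, 0]) cube([4490, 214, 2380]); translate([3496, 406, 0]) cube([818, 214, 2013]); }
translate([285, 5302, 0]) cube([4490, 214, 2380]);
translate([285, 620, 0]) cube([214, 4682, 2380]);
translate([4561, 620, 0]) cube([214, 4682, 2380]);


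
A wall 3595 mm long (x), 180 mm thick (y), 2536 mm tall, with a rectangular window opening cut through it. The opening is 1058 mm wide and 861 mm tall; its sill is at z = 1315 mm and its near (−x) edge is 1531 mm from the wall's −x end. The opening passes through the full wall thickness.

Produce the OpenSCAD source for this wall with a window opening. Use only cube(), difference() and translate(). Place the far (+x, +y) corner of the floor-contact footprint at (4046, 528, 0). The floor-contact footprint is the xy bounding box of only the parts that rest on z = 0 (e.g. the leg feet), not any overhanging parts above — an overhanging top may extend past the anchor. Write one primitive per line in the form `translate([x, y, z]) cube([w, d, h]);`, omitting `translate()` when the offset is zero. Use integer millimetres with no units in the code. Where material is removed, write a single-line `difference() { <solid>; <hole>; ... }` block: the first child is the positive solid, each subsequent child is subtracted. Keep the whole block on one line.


difference() { translate([451, 348, 0]) cube([3595, 180, 2536]); translate([1982, 348, 1315]) cube([1058, 180, 861]); }


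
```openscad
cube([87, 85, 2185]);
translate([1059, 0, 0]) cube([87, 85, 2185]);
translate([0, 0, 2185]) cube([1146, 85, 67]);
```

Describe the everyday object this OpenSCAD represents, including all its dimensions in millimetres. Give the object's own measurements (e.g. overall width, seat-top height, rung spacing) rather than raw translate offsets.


A door frame. The clear opening is 972 mm wide and 2185 mm high. Two 87 mm wide jambs, 85 mm deep, stand either side of the opening from the floor to the top of the opening. A 67 mm thick head sits across the top of both jambs, spanning the full outside width of the frame.


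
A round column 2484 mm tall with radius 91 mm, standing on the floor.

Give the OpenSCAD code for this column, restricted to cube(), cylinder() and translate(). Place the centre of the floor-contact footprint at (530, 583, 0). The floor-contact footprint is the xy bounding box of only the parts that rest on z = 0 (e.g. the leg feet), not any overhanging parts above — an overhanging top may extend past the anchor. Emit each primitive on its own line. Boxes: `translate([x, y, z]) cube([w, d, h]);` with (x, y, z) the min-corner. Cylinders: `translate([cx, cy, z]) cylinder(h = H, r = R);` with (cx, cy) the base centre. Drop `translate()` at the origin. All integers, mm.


translate([530, 583, 0]) cylinder(h = 2484, r = 91);


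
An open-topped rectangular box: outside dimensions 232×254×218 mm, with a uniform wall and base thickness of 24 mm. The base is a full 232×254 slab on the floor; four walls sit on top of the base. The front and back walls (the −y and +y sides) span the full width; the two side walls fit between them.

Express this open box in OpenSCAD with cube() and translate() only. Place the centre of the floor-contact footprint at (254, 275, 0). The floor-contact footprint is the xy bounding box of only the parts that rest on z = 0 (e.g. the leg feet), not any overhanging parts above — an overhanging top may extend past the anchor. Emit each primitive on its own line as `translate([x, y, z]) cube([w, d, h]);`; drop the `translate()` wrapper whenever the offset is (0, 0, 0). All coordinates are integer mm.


translate([138, 148, 0]) cube([232, 254, 24]);
translate([138, 148, 24]) cube([232, 24, 194]);
translate([138, 378, 24]) cube([232, 24, 194]);
translate([138, 172, 24]) cube([24, 206, 194]);
translate([346, 172, 24]) cube([24, 206, 194]);


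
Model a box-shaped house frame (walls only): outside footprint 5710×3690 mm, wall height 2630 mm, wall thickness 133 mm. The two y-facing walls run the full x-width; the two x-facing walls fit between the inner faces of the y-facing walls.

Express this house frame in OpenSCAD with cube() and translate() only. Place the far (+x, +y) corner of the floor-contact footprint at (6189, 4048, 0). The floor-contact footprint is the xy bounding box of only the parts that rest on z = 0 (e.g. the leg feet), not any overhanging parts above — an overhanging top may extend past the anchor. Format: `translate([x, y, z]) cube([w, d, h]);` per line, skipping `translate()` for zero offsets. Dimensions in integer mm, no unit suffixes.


translate([479, 358, 0]) cube([5710, 133, 2630]);
translate([479, 3915, 0]) cube([5710, 133, 2630]);
translate([479, 491, 0]) cube([133, 3424, 2630]);
translate([6056, 491, 0]) cube([133, 3424, 2630]);


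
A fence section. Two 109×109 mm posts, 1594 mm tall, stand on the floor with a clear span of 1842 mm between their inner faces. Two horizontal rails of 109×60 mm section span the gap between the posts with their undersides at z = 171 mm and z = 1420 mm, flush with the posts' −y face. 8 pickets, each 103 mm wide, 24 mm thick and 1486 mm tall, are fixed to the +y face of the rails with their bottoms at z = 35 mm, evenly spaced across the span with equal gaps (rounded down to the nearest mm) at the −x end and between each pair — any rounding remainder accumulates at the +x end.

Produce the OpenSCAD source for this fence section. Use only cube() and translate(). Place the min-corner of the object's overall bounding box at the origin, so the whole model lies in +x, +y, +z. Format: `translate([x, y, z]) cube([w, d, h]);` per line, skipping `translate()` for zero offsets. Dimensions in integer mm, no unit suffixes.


cube([109, 109, 1594]);
translate([1951, 0, 0]) cube([109, 109, 1594]);
translate([109, 0, 171]) cube([1842, 109, 60]);
translate([109, 0, 1420]) cube([1842, 109, 60]);
translate([222, 109, 35]) cube([103, 24, 1486]);
translate([438, 109, 35]) cube([103, 24, 1486]);
translate([654, 109, 35]) cube([103, 24, 1486]);
translate([870, 109, 35]) cube([103, 24, 1486]);
translate([1086, 109, 35]) cube([103, 24, 1486]);
translate([1302, 109, 35]) cube([103, 24, 1486]);
translate([1518, 109, 35]) cube([103, 24, 1486]);
translate([1734, 109, 35]) cube([103, 24, 1486]);


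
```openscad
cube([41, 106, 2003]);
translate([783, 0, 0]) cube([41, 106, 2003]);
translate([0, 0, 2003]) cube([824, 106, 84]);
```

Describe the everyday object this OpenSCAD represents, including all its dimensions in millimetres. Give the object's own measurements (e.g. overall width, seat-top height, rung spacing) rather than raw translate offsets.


A door frame. The clear opening is 742 mm wide and 2003 mm high. Two 41 mm wide jambs, 106 mm deep, stand either side of the opening from the floor to the top of the opening. A 84 mm thick head sits across the top of both jambs, spanning the full outside width of the frame.


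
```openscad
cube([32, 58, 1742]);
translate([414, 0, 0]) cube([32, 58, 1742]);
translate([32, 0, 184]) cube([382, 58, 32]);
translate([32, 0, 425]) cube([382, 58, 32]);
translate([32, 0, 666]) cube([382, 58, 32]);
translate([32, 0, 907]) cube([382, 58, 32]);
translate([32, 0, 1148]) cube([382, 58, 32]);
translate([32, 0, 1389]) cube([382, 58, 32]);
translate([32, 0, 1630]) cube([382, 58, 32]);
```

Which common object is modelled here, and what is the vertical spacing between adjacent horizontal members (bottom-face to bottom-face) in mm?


A ladder. The rung spacing is 241 mm.

Two tall 32×58 posts with 7 short bars between them — a ladder. Adjacent rungs sit at z = 184 and z = 425, so the spacing is 425 − 184 = 241 mm.


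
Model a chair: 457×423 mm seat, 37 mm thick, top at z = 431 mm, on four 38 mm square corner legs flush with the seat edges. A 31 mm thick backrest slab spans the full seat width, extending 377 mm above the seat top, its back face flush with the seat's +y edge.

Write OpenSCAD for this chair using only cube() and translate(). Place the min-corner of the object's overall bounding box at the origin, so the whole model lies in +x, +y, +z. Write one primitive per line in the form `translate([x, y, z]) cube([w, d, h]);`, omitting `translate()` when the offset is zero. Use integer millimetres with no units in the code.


translate([0, 0, 394]) cube([457, 423, 37]);
cube([38, 38, 394]);
translate([419, 0, 0]) cube([38, 38, 394]);
translate([0, 385, 0]) cube([38, 38, 394]);
translate([419, 385, 0]) cube([38, 38, 394]);
translate([0, 392, 431]) cube([457, 31, 377]);


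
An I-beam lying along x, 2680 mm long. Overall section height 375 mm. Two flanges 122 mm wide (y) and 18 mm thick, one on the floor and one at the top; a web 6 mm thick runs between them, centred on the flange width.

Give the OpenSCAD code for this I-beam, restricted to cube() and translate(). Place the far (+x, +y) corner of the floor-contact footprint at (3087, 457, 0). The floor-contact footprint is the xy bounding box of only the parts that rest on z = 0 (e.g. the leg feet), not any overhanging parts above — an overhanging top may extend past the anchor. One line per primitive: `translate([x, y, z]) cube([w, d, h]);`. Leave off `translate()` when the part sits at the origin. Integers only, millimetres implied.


translate([407, 335, 0]) cube([2680, 122, 18]);
translate([407, 393, 18]) cube([2680, 6, 339]);
translate([407, 335, 357]) cube([2680, 122, 18]);


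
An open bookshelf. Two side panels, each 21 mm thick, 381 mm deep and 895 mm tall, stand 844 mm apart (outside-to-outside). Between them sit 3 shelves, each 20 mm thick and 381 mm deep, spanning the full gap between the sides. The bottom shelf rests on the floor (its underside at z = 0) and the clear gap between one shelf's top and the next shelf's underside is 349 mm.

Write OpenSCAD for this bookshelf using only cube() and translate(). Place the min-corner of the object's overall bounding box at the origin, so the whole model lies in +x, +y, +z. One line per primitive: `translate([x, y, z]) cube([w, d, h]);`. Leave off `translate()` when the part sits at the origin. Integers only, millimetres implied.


cube([21, 381, 895]);
translate([823, 0, 0]) cube([21, 381, 895]);
translate([21, 0, 0]) cube([802, 381, 20]);
translate([21, 0, 369]) cube([802, 381, 20]);
translate([21, 0, 738]) cube([802, 381, 20]);


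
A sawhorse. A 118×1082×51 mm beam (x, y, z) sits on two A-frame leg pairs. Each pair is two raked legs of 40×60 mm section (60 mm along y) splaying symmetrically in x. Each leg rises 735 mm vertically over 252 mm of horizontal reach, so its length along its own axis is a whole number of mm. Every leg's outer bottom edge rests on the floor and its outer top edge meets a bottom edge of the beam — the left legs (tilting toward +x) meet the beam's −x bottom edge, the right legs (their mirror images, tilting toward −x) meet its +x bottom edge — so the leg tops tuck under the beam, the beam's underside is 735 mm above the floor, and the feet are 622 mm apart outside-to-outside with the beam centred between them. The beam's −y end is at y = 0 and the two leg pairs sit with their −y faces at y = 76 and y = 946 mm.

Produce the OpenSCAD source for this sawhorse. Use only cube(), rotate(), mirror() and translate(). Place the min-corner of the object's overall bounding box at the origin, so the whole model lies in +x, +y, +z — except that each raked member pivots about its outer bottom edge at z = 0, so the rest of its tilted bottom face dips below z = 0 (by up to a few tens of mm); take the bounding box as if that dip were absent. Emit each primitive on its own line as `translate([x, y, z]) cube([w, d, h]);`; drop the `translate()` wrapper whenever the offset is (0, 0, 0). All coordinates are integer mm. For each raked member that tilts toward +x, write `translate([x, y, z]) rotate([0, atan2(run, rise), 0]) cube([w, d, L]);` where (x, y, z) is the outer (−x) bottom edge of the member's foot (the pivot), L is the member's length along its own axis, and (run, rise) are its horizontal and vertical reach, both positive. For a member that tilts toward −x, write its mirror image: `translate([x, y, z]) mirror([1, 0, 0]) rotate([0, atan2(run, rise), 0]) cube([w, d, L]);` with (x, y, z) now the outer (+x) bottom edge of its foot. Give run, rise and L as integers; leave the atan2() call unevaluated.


translate([252, 0, 735]) cube([118, 1082, 51]);
translate([0, 76, 0]) rotate([0, atan2(252, 735), 0]) cube([40, 60, 777]);
translate([622, 76, 0]) mirror([1, 0, 0]) rotate([0, atan2(252, 735), 0]) cube([40, 60, 777]);
translate([0, 946, 0]) rotate([0, atan2(252, 735), 0]) cube([40, 60, 777]);
translate([622, 946, 0]) mirror([1, 0, 0]) rotate([0, atan2(252, 735), 0]) cube([40, 60, 777]);


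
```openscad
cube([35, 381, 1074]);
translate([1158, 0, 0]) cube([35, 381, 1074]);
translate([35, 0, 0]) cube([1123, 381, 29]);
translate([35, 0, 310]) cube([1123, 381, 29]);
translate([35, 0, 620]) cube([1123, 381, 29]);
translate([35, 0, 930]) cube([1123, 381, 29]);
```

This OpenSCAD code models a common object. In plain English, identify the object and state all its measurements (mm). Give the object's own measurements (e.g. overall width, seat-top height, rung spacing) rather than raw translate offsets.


An open bookshelf. Two side panels, each 35 mm thick, 381 mm deep and 1074 mm tall, stand 1193 mm apart (outside-to-outside). Between them sit 4 shelves, each 29 mm thick and 381 mm deep, spanning the full gap between the sides. The bottom shelf rests on the floor (its underside at z = 0) and the clear gap between one shelf's top and the next shelf's underside is 281 mm.


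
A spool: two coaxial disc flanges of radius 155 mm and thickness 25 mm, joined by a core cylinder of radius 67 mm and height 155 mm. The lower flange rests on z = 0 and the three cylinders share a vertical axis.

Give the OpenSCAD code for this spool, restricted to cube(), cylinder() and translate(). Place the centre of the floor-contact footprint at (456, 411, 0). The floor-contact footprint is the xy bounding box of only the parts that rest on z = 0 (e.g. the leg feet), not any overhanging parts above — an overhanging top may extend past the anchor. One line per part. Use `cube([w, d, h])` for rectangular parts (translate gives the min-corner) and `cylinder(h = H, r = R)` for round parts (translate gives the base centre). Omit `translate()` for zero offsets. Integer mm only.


translate([456, 411, 0]) cylinder(h = 25, r = 155);
translate([456, 411, 25]) cylinder(h = 155, r = 67);
translate([456, 411, 180]) cylinder(h = 25, r = 155);


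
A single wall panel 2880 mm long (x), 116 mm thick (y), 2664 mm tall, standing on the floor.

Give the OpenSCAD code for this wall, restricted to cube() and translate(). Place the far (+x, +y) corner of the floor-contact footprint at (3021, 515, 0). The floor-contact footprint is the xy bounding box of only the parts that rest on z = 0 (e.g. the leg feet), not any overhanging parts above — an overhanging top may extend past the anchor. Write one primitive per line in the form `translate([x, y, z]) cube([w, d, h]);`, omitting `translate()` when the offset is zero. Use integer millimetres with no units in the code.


translate([141, 399, 0]) cube([2880, 116, 2664]);


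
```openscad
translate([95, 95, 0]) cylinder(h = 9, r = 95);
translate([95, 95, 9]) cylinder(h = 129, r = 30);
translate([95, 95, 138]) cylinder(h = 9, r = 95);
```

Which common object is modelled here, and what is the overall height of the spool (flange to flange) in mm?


A spool. The overall height is 147 mm.

Three coaxial cylinders, large–small–large — a spool. Two 9 mm flanges and a 129 mm core give 9 + 129 + 9 = 147 mm.


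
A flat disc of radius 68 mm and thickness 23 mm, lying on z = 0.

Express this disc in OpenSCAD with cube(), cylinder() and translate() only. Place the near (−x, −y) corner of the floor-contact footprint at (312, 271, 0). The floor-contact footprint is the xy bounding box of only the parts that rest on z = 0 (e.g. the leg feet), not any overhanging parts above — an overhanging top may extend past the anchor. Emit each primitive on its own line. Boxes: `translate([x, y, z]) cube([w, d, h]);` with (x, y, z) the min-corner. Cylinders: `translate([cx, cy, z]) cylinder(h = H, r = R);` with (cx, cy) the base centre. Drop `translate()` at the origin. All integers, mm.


translate([380, 339, 0]) cylinder(h = 23, r = 68);


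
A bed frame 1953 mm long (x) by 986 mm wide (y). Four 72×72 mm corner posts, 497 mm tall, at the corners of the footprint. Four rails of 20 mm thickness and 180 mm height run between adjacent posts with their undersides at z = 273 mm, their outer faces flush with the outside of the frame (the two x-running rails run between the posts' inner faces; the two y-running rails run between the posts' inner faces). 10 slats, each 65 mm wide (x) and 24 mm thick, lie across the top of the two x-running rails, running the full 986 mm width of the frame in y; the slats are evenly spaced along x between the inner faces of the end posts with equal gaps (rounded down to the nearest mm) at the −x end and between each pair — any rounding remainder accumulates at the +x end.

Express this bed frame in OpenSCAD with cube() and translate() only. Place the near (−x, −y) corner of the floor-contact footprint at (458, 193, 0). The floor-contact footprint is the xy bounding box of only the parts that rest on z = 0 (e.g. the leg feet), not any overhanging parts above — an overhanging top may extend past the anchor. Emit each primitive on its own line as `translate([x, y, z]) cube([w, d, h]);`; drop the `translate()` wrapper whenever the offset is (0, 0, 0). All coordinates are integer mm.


translate([458, 193, 0]) cube([72, 72, 497]);
translate([458, 1107, 0]) cube([72, 72, 497]);
translate([2339, 193, 0]) cube([72, 72, 497]);
translate([2339, 1107, 0]) cube([72, 72, 497]);
translate([530, 193, 273]) cube([1809, 20, 180]);
translate([530, 1159, 273]) cube([1809, 20, 180]);
translate([458, 265, 273]) cube([20, 842, 180]);
translate([2391, 265, 273]) cube([20, 842, 180]);
translate([635, 193, 453]) cube([65, 986, 24]);
translate([805, 193, 453]) cube([65, 986, 24]);
translate([975, 193, 453]) cube([65, 986, 24]);
translate([1145, 193, 453]) cube([65, 986, 24]);
translate([1315, 193, 453]) cube([65, 986, 24]);
translate([1485, 193, 453]) cube([65, 986, 24]);
translate([1655, 193, 453]) cube([65, 986, 24]);
translate([1825, 193, 453]) cube([65, 986, 24]);
translate([1995, 193, 453]) cube([65, 986, 24]);
translate([2165, 193, 453]) cube([65, 986, 24]);


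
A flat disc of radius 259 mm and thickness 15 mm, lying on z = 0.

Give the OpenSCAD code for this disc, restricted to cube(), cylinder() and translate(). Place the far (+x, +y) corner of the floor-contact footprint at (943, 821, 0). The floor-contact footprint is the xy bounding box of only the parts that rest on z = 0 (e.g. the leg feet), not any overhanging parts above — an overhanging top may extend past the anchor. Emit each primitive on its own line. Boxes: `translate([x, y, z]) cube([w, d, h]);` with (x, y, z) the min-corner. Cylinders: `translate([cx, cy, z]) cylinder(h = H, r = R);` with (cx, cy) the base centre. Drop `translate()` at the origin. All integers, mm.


translate([684, 562, 0]) cylinder(h = 15, r = 259);


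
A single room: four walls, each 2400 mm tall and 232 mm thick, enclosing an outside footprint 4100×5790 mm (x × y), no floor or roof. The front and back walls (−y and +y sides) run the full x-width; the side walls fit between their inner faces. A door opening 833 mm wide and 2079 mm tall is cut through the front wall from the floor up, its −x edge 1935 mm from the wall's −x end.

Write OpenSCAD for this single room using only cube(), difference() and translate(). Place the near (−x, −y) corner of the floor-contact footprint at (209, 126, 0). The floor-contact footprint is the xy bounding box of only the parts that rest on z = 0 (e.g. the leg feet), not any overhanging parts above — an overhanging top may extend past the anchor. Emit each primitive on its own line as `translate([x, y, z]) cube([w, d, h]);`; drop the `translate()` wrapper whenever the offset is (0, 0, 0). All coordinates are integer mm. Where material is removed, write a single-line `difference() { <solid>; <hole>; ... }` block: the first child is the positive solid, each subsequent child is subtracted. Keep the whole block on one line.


difference() { translate([209, 126, 0]) cube([4100, 232, 2400]); translate([2144, 126, 0]) cube([833, 232, 2079]); }
translate([209, 5684, 0]) cube([4100, 232, 2400]);
translate([209, 358, 0]) cube([232, 5326, 2400]);
translate([4077, 358, 0]) cube([232, 5326, 2400]);


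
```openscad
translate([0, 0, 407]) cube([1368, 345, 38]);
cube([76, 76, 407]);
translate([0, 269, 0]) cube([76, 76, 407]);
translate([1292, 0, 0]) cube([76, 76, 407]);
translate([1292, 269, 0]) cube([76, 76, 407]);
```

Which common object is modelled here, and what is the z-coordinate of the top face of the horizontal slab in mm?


A bench. The seat-top height is 445 mm.

A long slab on four corner posts — a bench. The slab sits at z = 407 with thickness 38, so the top is 407 + 38 = 445 mm.


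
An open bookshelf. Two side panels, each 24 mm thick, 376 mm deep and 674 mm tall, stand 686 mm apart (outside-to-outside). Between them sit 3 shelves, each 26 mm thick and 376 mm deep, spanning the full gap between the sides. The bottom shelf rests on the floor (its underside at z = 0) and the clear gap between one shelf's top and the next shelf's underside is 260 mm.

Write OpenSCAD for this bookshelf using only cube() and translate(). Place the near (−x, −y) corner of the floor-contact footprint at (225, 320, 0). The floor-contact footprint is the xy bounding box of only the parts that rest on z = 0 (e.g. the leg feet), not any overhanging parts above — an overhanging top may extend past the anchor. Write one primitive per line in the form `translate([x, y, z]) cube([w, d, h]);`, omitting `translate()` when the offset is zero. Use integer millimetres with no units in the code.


translate([225, 320, 0]) cube([24, 376, 674]);
translate([887, 320, 0]) cube([24, 376, 674]);
translate([249, 320, 0]) cube([638, 376, 26]);
translate([249, 320, 286]) cube([638, 376, 26]);
translate([249, 320, 572]) cube([638, 376, 26]);


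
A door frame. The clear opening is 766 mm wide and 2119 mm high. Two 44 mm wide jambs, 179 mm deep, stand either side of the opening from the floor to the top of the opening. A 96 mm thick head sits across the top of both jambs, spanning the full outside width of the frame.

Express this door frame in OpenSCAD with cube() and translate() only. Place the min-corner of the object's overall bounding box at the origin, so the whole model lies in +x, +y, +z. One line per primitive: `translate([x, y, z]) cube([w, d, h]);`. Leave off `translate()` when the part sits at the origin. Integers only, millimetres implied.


cube([44, 179, 2119]);
translate([810, 0, 0]) cube([44, 179, 2119]);
translate([0, 0, 2119]) cube([854, 179, 96]);


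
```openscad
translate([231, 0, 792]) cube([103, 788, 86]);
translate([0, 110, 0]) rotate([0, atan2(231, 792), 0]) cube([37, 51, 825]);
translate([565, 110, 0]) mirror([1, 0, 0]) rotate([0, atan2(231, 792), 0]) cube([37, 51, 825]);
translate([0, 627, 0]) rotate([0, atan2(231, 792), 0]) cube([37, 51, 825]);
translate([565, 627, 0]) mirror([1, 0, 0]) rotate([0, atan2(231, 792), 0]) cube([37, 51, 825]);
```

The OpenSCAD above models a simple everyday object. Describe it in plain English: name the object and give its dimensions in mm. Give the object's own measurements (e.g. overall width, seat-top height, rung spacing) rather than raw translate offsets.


A sawhorse. A 103×788×86 mm beam (x, y, z) sits on two A-frame leg pairs. Each pair is two raked legs of 37×51 mm section (51 mm along y) splaying symmetrically in x. Each leg rises 792 mm vertically over 231 mm of horizontal reach and is 825 mm long along its own axis. Every leg's outer bottom edge rests on the floor and its outer top edge meets a bottom edge of the beam — the left legs (tilting toward +x) meet the beam's −x bottom edge, the right legs (their mirror images, tilting toward −x) meet its +x bottom edge — so the leg tops tuck under the beam, the beam's underside is 792 mm above the floor, and the feet are 565 mm apart outside-to-outside with the beam centred between them. The two leg pairs are set in 110 mm from either end of the beam.
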